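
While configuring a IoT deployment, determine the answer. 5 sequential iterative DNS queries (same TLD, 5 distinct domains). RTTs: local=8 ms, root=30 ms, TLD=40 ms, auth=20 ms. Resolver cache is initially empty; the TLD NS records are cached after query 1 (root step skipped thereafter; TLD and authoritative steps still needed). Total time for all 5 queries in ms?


Lookup 1 (cold cache): local + root + TLD + auth = 8 + 30 + 40 + 20 = 98 ms
Lookups 2..5 (TLD NS cached -> skip root; new domain -> still ask TLD and auth): local + TLD + auth = 8 + 40 + 20 = 68 ms each
Remaining 4 lookups: 4 * 68 = 272 ms
Total = 98 + 272 = 370 ms

370


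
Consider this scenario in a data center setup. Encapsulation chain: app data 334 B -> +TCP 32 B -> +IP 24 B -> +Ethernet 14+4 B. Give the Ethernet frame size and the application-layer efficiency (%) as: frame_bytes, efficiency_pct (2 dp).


TCP segment = 334 + 32 = 366 B
IP packet = 366 + 24 = 390 B
Ethernet frame = 390 + 14 + 4 = 408 B
Efficiency = app / frame = 334 / 408 = 0.818627 = 81.8627% -> 81.86% (2 dp)

408, 81.86


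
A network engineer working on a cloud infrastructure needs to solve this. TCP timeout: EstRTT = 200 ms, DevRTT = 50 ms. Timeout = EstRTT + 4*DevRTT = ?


Given: EstRTT = 200 ms, DevRTT = 50 ms
Timeout = EstRTT + 4 * DevRTT
4 * DevRTT = 4 * 50 = 200
Timeout = 200 + 200 = 400 ms

400


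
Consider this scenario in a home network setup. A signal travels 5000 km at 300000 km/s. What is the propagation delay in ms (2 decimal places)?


Given: distance = 5000 km, speed = 300000 km/s
Delay = distance / speed = 5000 / 300000 seconds
Delay in ms = 5000 * 1000 / 300000
Delay = 16.6667 ms
Rounded to 2 dp = 16.67 ms

16.67


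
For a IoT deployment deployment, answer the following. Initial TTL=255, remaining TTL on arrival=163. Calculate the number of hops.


Given: initial TTL = 255, received TTL = 163
Hops = initial TTL - received TTL
Hops = 255 - 163 = 92

92


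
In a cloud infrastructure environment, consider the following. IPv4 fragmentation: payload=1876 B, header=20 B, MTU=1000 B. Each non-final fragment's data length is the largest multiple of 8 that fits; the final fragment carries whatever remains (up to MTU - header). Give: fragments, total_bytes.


Max data per non-final fragment = floor((MTU - header)/8)*8 = floor((1000 - 20)/8)*8 = floor(980/8)*8 = 976 B
Final fragment needs no 8-byte alignment: it can carry up to MTU - header = 980 B
Non-final fragments needed = ceil((payload - 980) / 976) = ceil(896/976) = ceil(0.9180) = 1
Number of fragments = 1 + 1 = 2
Fragment sizes (data): 1 * 976 B + 900 B (last, 900 <= 980 OK)
Total bytes sent = payload + n_frags * header = 1876 + 2*20 = 1876 + 40 = 1916 B

2, 1916


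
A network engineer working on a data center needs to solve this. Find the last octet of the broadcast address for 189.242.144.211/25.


Given: IP = 189.242.144.211, prefix = /25
Host bits = 32 - 25 = 7
Network last octet = 211 AND mask = 128
Host part size = 2^7 - 1 = 127
Broadcast last octet = 128 OR 127 = 255

255


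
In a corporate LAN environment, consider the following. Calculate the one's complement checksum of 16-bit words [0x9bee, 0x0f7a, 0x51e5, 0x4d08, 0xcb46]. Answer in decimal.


Given words: [0x9bee, 0x0f7a, 0x51e5, 0x4d08, 0xcb46]
Step 1: Sum all words
Raw sum = 39918 + 3962 + 20965 + 19720 + 52038 = 136603
Step 2: Fold carry: (5531 + 2) = 5533
One's complement = ~5533 & 0xFFFF = 60002

60002


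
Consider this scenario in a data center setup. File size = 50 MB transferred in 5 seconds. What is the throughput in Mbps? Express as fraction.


Given: file = 50 MB, time = 5 s
File in Mb = 50 * 8 = 400 Mb
Throughput = 400 / 5 Mbps
Throughput = 80 Mbps

80


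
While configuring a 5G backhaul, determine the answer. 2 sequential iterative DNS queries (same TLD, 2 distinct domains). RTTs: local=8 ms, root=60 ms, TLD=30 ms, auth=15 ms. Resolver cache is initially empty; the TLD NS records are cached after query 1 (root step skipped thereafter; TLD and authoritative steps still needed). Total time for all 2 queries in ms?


Lookup 1 (cold cache): local + root + TLD + auth = 8 + 60 + 30 + 15 = 113 ms
Lookups 2..2 (TLD NS cached -> skip root; new domain -> still ask TLD and auth): local + TLD + auth = 8 + 30 + 15 = 53 ms each
Remaining 1 lookups: 1 * 53 = 53 ms
Total = 113 + 53 = 166 ms

166


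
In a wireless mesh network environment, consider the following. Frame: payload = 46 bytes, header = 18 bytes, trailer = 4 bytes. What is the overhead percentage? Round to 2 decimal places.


Given: payload = 46 B, header = 18 B, trailer = 4 B
Overhead bytes = header + trailer = 18 + 4 = 22
Total frame = payload + overhead = 46 + 22 = 68
Overhead % = 22 / 68 * 100 = 32.3529% -> 32.35% (2 dp)

32.35


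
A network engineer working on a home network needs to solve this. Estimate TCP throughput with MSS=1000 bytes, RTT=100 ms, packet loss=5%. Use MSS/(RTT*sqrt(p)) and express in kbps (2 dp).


Given: MSS = 1000 bytes, RTT = 100 ms, loss = 5%
RTT in seconds = 100 / 1000 = 0.1
Loss rate = 5% = 0.05
sqrt(loss) = sqrt(0.05) = 0.223606797750
Throughput (bytes/s) = 1000 / (0.1 * 0.223606797750) = 44721.3595
Throughput (kbps) = 44721.3595 * 8 / 1000 = 357.770876 -> 357.77 kbps (2 dp)

357.77


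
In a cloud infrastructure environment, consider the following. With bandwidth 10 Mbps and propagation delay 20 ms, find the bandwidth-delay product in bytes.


Given: bandwidth = 10 Mbps, delay = 20 ms
BDP in bits = 10 * 10^6 * 20 / 1000
BDP in bits = 200000
BDP in bytes = 200000 / 8 = 25000

25000


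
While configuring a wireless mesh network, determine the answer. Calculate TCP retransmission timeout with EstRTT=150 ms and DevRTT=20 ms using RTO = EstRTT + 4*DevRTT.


Given: EstRTT = 150 ms, DevRTT = 20 ms
Timeout = EstRTT + 4 * DevRTT
4 * DevRTT = 4 * 20 = 80
Timeout = 150 + 80 = 230 ms

230


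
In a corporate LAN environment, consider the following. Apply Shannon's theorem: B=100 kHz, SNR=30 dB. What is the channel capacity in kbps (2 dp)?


Given: B = 100 kHz, SNR = 30 dB
SNR linear = 10^(30/10) = 1000
1 + SNR = 1001
log2(1001) = 9.9672262588
C = 100 * 1000 * 9.9672262588 = 996722.6259 bps
C = 996.722626 kbps -> 996.72 kbps (2 dp)

996.72


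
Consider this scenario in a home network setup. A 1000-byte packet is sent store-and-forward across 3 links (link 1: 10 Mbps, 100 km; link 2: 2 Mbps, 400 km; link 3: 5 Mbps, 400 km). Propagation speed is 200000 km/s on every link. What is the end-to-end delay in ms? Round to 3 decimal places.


Packet = 1000 bytes = 8000 bits. Store-and-forward: sum (t_trans + t_prop) per link.
Link 1: t_trans = 8000/(10*10^6) s = 0.8000 ms; t_prop = 100/200000 s = 0.5000 ms; subtotal = 1.3000 ms
Link 2: t_trans = 8000/(2*10^6) s = 4.0000 ms; t_prop = 400/200000 s = 2.0000 ms; subtotal = 6.0000 ms
Link 3: t_trans = 8000/(5*10^6) s = 1.6000 ms; t_prop = 400/200000 s = 2.0000 ms; subtotal = 3.6000 ms
End-to-end = 1.3000 + 6.0000 + 3.6000 = 10.9000 ms -> 10.900 ms (3 dp)

10.900


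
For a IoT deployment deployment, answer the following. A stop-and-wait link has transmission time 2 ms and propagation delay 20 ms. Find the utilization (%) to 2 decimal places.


Given: Ttrans = 2 ms, Tprop = 20 ms
RTT = 2 * Tprop = 2 * 20 = 40 ms
U = Ttrans / (Ttrans + RTT)
U = 2 / (2 + 40)
U = 2 / 42 = 0.047619
U% = 4.76%

4.76


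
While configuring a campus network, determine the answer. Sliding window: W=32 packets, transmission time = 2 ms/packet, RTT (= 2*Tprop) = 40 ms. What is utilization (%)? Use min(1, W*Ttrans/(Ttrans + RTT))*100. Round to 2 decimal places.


Given: W = 32, Ttrans = 2 ms, RTT = 40 ms (= 2 * Tprop, Tprop = 20 ms)
Cycle time = Ttrans + RTT = 2 + 40 = 42 ms (first packet sent until its ACK returns)
W * Ttrans = 32 * 2 = 64 ms of sending per cycle
W * Ttrans / (Ttrans + RTT) = 64 / 42 = 1.523810
U = min(1, 1.523810) = 1.000000
U% = 100.00%

100.00


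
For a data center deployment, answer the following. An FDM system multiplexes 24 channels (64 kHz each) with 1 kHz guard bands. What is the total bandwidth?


Given: 24 channels, 64 kHz each, guard = 1 kHz
Channel bandwidth = 24 * 64 = 1536 kHz
Guard bands = 23 gaps * 1 kHz = 23 kHz
Total = 1536 + 23 = 1559 kHz

1559


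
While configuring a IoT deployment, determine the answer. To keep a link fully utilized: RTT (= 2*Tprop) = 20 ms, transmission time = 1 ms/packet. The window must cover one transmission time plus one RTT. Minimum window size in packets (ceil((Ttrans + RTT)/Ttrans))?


Given: Ttrans = 1 ms, RTT = 20 ms (= 2 * Tprop, Tprop = 10 ms)
Time until first ACK returns = Ttrans + RTT = 1 + 20 = 21 ms
Need W * Ttrans >= Ttrans + RTT  ->  W >= (Ttrans + RTT) / Ttrans
(Ttrans + RTT) / Ttrans = 21 / 1 = 21
W_min = ceil(21) = 21

21


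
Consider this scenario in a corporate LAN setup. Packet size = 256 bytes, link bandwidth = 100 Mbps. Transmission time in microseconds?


Given: packet = 256 bytes, bandwidth = 100 Mbps
Packet in bits = 256 * 8 = 2048 bits
Bandwidth = 100 * 10^6 = 100000000 bps
Time = 2048 / 100000000 seconds
Time in us = 2048 * 10^6 / 100000000 = 20.48

20.48


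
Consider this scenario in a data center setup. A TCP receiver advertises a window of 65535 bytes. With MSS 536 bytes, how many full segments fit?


Given: RWND = 65535 bytes, MSS = 536 bytes
Full segments = floor(RWND / MSS)
Full segments = floor(65535 / 536)
Full segments = floor(122.2668) = 122

122


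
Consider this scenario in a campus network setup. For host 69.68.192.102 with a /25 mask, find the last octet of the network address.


Given: IP = 69.68.192.102, prefix = /25
Subnet mask = 255.255.255.128
Last octet of IP: 102
Last octet of mask: 128
Network last octet = 102 AND 128 = 0

0


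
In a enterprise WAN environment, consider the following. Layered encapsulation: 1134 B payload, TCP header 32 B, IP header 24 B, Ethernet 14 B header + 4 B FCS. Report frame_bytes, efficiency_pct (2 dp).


TCP segment = 1134 + 32 = 1166 B
IP packet = 1166 + 24 = 1190 B
Ethernet frame = 1190 + 14 + 4 = 1208 B
Efficiency = app / frame = 1134 / 1208 = 0.938742 = 93.8742% -> 93.87% (2 dp)

1208, 93.87


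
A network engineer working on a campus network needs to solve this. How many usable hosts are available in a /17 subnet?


Given: subnet mask /17
Host bits = 32 - 17 = 15
Total addresses = 2^15 = 32768
Usable hosts = 32768 - 2 (network + broadcast) = 32766

32766


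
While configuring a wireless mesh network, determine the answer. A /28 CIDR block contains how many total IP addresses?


Given: CIDR prefix /28
Host bits = 32 - 28 = 4
Total addresses = 2^4 = 16

16


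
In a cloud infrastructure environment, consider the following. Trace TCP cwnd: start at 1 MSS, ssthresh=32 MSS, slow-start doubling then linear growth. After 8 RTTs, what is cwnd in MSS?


RTT 0: cwnd = 1 MSS (initial)
RTT 1: cwnd = 2 MSS (slow start, doubled)
RTT 2: cwnd = 4 MSS (slow start, doubled)
RTT 3: cwnd = 8 MSS (slow start, doubled)
RTT 4: cwnd = 16 MSS (slow start, doubled)
RTT 5: cwnd = 32 MSS (slow start, doubled)
RTT 6: cwnd = 33 MSS (congestion avoidance, +1)
RTT 7: cwnd = 34 MSS (congestion avoidance, +1)
RTT 8: cwnd = 35 MSS (congestion avoidance, +1)

35


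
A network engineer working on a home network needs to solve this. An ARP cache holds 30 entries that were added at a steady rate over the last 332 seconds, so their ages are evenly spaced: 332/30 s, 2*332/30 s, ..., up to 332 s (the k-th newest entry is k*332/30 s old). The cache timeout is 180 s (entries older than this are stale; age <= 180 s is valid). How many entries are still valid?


Ages are k * 332/30 s for k = 1..30 (spacing = 11.0667 s).
Entry k is valid iff k * 332/30 <= 180 iff k <= 30 * 180 / 332 = 16.2651
n_valid = floor(16.2651) = 16
(n_stale = 30 - 16 = 14)

16


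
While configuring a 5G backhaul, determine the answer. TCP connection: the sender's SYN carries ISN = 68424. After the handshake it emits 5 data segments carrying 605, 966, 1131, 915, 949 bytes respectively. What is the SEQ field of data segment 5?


The SYN occupies sequence number ISN = 68424, so the first data byte is ISN + 1 = 68425.
SEQ of data segment i = (ISN + 1) + sum of payload sizes of segments 1..i-1.
Segment 1: SEQ = 68425, payload = 605 bytes
Segment 2: SEQ = 69030, payload = 966 bytes
Segment 3: SEQ = 69996, payload = 1131 bytes
Segment 4: SEQ = 71127, payload = 915 bytes
Segment 5: SEQ = 72042, payload = 949 bytes
SEQ of segment 5 = 68425 + 605 + 966 + 1131 + 915 = 72042

72042


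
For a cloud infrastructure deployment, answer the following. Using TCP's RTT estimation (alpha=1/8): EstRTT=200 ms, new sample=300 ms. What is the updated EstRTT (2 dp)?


Given: EstRTT = 200 ms, SampleRTT = 300 ms, alpha = 1/8
New EstRTT = (1 - alpha) * EstRTT + alpha * SampleRTT
(7/8) * 200 = 175
(1/8) * 300 = 37.5
New EstRTT = 175 + 37.5 = 212.5 ms -> 212.50 ms (2 dp)

212.50


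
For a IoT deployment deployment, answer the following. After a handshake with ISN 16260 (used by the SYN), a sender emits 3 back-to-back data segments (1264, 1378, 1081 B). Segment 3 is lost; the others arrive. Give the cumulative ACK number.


SYN uses sequence number 16260; first data byte = ISN + 1 = 16261.
Segment 1: SEQ = 16261, len = 1264 B, covers [16261, 17524]
Segment 2: SEQ = 17525, len = 1378 B, covers [17525, 18902]
Segment 3: SEQ = 18903, len = 1081 B, covers [18903, 19983] [LOST]
In-order data received: bytes [16261, 18902] (segments 1..2).
Segment 3 missing -> gap begins at byte 18903.
Cumulative ACK = next expected in-order byte = 16261 + 1264 + 1378 = 18903

18903


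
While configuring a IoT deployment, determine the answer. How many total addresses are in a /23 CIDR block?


Given: CIDR prefix /23
Host bits = 32 - 23 = 9
Total addresses = 2^9 = 512

512


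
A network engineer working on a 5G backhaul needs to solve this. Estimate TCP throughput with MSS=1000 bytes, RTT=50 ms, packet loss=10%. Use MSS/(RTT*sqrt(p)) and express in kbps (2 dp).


Given: MSS = 1000 bytes, RTT = 50 ms, loss = 10%
RTT in seconds = 50 / 1000 = 0.05
Loss rate = 10% = 0.1
sqrt(loss) = sqrt(0.1) = 0.316227766017
Throughput (bytes/s) = 1000 / (0.05 * 0.316227766017) = 63245.5532
Throughput (kbps) = 63245.5532 * 8 / 1000 = 505.964426 -> 505.96 kbps (2 dp)

505.96


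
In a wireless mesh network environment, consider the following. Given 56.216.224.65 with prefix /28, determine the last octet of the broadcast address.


Given: IP = 56.216.224.65, prefix = /28
Host bits = 32 - 28 = 4
Network last octet = 65 AND mask = 64
Host part size = 2^4 - 1 = 15
Broadcast last octet = 64 OR 15 = 79

79


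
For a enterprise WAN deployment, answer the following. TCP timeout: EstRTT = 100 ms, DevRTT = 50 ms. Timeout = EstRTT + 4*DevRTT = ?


Given: EstRTT = 100 ms, DevRTT = 50 ms
Timeout = EstRTT + 4 * DevRTT
4 * DevRTT = 4 * 50 = 200
Timeout = 100 + 200 = 300 ms

300


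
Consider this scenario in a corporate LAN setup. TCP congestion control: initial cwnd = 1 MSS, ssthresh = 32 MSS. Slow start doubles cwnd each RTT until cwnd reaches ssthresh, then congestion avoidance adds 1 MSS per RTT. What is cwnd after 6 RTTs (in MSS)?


RTT 0: cwnd = 1 MSS (initial)
RTT 1: cwnd = 2 MSS (slow start, doubled)
RTT 2: cwnd = 4 MSS (slow start, doubled)
RTT 3: cwnd = 8 MSS (slow start, doubled)
RTT 4: cwnd = 16 MSS (slow start, doubled)
RTT 5: cwnd = 32 MSS (slow start, doubled)
RTT 6: cwnd = 33 MSS (congestion avoidance, +1)

33


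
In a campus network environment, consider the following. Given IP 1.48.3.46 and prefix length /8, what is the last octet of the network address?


Given: IP = 1.48.3.46, prefix = /8
Subnet mask = 255.0.0.0
Last octet of IP: 46
Last octet of mask: 0
Network last octet = 46 AND 0 = 0

0


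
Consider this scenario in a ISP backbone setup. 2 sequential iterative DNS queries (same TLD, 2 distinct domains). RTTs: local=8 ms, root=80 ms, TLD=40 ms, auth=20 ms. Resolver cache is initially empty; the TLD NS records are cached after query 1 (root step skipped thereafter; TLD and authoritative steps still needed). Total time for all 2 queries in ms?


Lookup 1 (cold cache): local + root + TLD + auth = 8 + 80 + 40 + 20 = 148 ms
Lookups 2..2 (TLD NS cached -> skip root; new domain -> still ask TLD and auth): local + TLD + auth = 8 + 40 + 20 = 68 ms each
Remaining 1 lookups: 1 * 68 = 68 ms
Total = 148 + 68 = 216 ms

216


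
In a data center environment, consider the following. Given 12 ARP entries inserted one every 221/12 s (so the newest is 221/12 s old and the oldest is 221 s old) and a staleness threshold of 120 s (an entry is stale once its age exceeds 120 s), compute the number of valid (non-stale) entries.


Ages are k * 221/12 s for k = 1..12 (spacing = 18.4167 s).
Entry k is valid iff k * 221/12 <= 120 iff k <= 12 * 120 / 221 = 6.5158
n_valid = floor(6.5158) = 6
(n_stale = 12 - 6 = 6)

6


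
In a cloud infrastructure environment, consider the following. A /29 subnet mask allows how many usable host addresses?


Given: subnet mask /29
Host bits = 32 - 29 = 3
Total addresses = 2^3 = 8
Usable hosts = 8 - 2 (network + broadcast) = 6

6


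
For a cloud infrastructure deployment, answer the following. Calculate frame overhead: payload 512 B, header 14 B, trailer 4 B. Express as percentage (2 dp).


Given: payload = 512 B, header = 14 B, trailer = 4 B
Overhead bytes = header + trailer = 14 + 4 = 18
Total frame = payload + overhead = 512 + 18 = 530
Overhead % = 18 / 530 * 100 = 3.3962% -> 3.40% (2 dp)

3.40


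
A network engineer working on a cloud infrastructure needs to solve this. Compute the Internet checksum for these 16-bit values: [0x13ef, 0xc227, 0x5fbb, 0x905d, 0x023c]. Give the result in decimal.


Given words: [0x13ef, 0xc227, 0x5fbb, 0x905d, 0x023c]
Step 1: Sum all words
Raw sum = 5103 + 49703 + 24507 + 36957 + 572 = 116842
Step 2: Fold carry: (51306 + 1) = 51307
One's complement = ~51307 & 0xFFFF = 14228

14228


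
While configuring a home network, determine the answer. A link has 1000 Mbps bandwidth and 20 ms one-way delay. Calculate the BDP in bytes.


Given: bandwidth = 1000 Mbps, delay = 20 ms
BDP in bits = 1000 * 10^6 * 20 / 1000
BDP in bits = 20000000
BDP in bytes = 20000000 / 8 = 2500000

2500000


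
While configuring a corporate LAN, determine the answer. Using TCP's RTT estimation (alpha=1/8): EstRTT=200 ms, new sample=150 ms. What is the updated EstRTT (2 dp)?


Given: EstRTT = 200 ms, SampleRTT = 150 ms, alpha = 1/8
New EstRTT = (1 - alpha) * EstRTT + alpha * SampleRTT
(7/8) * 200 = 175
(1/8) * 150 = 18.75
New EstRTT = 175 + 18.75 = 193.75 ms -> 193.75 ms (2 dp)

193.75


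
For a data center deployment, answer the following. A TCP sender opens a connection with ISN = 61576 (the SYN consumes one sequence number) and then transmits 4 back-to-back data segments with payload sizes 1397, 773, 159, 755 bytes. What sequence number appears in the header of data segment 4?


The SYN occupies sequence number ISN = 61576, so the first data byte is ISN + 1 = 61577.
SEQ of data segment i = (ISN + 1) + sum of payload sizes of segments 1..i-1.
Segment 1: SEQ = 61577, payload = 1397 bytes
Segment 2: SEQ = 62974, payload = 773 bytes
Segment 3: SEQ = 63747, payload = 159 bytes
Segment 4: SEQ = 63906, payload = 755 bytes
SEQ of segment 4 = 61577 + 1397 + 773 + 159 = 63906

63906


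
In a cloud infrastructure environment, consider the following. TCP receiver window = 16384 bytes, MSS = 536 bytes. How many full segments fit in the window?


Given: RWND = 16384 bytes, MSS = 536 bytes
Full segments = floor(RWND / MSS)
Full segments = floor(16384 / 536)
Full segments = floor(30.5672) = 30

30


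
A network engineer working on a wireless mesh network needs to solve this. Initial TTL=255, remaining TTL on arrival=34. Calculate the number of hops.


Given: initial TTL = 255, received TTL = 34
Hops = initial TTL - received TTL
Hops = 255 - 34 = 221

221


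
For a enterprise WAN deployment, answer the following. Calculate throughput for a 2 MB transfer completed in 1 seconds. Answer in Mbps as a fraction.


Given: file = 2 MB, time = 1 s
File in Mb = 2 * 8 = 16 Mb
Throughput = 16 / 1 Mbps
Throughput = 16 Mbps

16


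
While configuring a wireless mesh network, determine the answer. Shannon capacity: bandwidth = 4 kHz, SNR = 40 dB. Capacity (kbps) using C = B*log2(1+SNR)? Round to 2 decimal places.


Given: B = 4 kHz, SNR = 40 dB
SNR linear = 10^(40/10) = 10000
1 + SNR = 10001
log2(10001) = 13.2878566418
C = 4 * 1000 * 13.2878566418 = 53151.4266 bps
C = 53.151427 kbps -> 53.15 kbps (2 dp)

53.15


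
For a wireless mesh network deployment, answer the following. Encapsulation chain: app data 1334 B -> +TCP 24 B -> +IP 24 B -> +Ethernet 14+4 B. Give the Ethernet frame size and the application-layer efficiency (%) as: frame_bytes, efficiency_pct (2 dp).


TCP segment = 1334 + 24 = 1358 B
IP packet = 1358 + 24 = 1382 B
Ethernet frame = 1382 + 14 + 4 = 1400 B
Efficiency = app / frame = 1334 / 1400 = 0.952857 = 95.2857% -> 95.29% (2 dp)

1400, 95.29


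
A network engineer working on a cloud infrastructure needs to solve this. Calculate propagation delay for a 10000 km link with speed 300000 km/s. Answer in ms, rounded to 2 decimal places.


Given: distance = 10000 km, speed = 300000 km/s
Delay = distance / speed = 10000 / 300000 seconds
Delay in ms = 10000 * 1000 / 300000
Delay = 33.3333 ms
Rounded to 2 dp = 33.33 ms

33.33


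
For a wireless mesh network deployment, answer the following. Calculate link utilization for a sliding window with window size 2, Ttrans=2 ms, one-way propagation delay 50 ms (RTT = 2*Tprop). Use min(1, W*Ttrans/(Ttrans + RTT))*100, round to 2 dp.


Given: W = 2, Ttrans = 2 ms, RTT = 100 ms (= 2 * Tprop, Tprop = 50 ms)
Cycle time = Ttrans + RTT = 2 + 100 = 102 ms (first packet sent until its ACK returns)
W * Ttrans = 2 * 2 = 4 ms of sending per cycle
W * Ttrans / (Ttrans + RTT) = 4 / 102 = 0.039216
U = min(1, 0.039216) = 0.039216
U% = 3.92%

3.92


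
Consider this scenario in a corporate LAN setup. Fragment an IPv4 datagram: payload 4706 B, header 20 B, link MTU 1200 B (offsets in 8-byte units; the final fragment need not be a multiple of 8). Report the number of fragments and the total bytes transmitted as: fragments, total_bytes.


Max data per non-final fragment = floor((MTU - header)/8)*8 = floor((1200 - 20)/8)*8 = floor(1180/8)*8 = 1176 B
Final fragment needs no 8-byte alignment: it can carry up to MTU - header = 1180 B
Non-final fragments needed = ceil((payload - 1180) / 1176) = ceil(3526/1176) = ceil(2.9983) = 3
Number of fragments = 3 + 1 = 4
Fragment sizes (data): 3 * 1176 B + 1178 B (last, 1178 <= 1180 OK)
Total bytes sent = payload + n_frags * header = 4706 + 4*20 = 4706 + 80 = 4786 B

4, 4786


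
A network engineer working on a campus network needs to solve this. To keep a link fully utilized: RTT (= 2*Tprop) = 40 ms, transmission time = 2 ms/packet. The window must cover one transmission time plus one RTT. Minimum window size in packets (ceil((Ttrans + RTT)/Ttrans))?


Given: Ttrans = 2 ms, RTT = 40 ms (= 2 * Tprop, Tprop = 20 ms)
Time until first ACK returns = Ttrans + RTT = 2 + 40 = 42 ms
Need W * Ttrans >= Ttrans + RTT  ->  W >= (Ttrans + RTT) / Ttrans
(Ttrans + RTT) / Ttrans = 42 / 2 = 21
W_min = ceil(21) = 21

21


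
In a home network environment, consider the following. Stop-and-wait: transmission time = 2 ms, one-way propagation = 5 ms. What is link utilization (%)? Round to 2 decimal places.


Given: Ttrans = 2 ms, Tprop = 5 ms
RTT = 2 * Tprop = 2 * 5 = 10 ms
U = Ttrans / (Ttrans + RTT)
U = 2 / (2 + 10)
U = 2 / 12 = 0.166667
U% = 16.67%

16.67


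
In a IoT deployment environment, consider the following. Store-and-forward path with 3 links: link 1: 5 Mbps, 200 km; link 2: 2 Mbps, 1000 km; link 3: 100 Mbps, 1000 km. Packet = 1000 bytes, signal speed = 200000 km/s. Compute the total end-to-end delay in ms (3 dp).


Packet = 1000 bytes = 8000 bits. Store-and-forward: sum (t_trans + t_prop) per link.
Link 1: t_trans = 8000/(5*10^6) s = 1.6000 ms; t_prop = 200/200000 s = 1.0000 ms; subtotal = 2.6000 ms
Link 2: t_trans = 8000/(2*10^6) s = 4.0000 ms; t_prop = 1000/200000 s = 5.0000 ms; subtotal = 9.0000 ms
Link 3: t_trans = 8000/(100*10^6) s = 0.0800 ms; t_prop = 1000/200000 s = 5.0000 ms; subtotal = 5.0800 ms
End-to-end = 2.6000 + 9.0000 + 5.0800 = 16.6800 ms -> 16.680 ms (3 dp)

16.680


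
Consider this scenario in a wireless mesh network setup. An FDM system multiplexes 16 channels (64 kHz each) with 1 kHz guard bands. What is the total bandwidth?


Given: 16 channels, 64 kHz each, guard = 1 kHz
Channel bandwidth = 16 * 64 = 1024 kHz
Guard bands = 15 gaps * 1 kHz = 15 kHz
Total = 1024 + 15 = 1039 kHz

1039


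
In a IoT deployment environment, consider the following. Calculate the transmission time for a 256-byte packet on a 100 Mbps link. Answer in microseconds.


Given: packet = 256 bytes, bandwidth = 100 Mbps
Packet in bits = 256 * 8 = 2048 bits
Bandwidth = 100 * 10^6 = 100000000 bps
Time = 2048 / 100000000 seconds
Time in us = 2048 * 10^6 / 100000000 = 20.48

20.48


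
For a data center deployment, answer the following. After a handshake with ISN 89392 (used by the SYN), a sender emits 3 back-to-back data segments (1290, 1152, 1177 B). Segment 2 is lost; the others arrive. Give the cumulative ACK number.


SYN uses sequence number 89392; first data byte = ISN + 1 = 89393.
Segment 1: SEQ = 89393, len = 1290 B, covers [89393, 90682]
Segment 2: SEQ = 90683, len = 1152 B, covers [90683, 91834] [LOST]
Segment 3: SEQ = 91835, len = 1177 B, covers [91835, 93011]
In-order data received: bytes [89393, 90682] (segments 1..1).
Segment 2 missing -> gap begins at byte 90683; later segments buffered out of order.
Cumulative ACK = next expected in-order byte = 89393 + 1290 = 90683

90683


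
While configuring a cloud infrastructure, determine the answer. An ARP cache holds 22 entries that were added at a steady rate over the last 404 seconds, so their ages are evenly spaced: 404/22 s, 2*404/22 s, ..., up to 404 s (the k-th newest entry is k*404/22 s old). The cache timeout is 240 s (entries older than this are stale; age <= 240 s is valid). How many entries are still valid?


Ages are k * 404/22 s for k = 1..22 (spacing = 18.3636 s).
Entry k is valid iff k * 404/22 <= 240 iff k <= 22 * 240 / 404 = 13.0693
n_valid = floor(13.0693) = 13
(n_stale = 22 - 13 = 9)

13


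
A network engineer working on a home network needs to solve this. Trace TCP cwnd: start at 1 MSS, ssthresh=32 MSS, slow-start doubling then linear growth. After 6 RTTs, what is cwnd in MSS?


RTT 0: cwnd = 1 MSS (initial)
RTT 1: cwnd = 2 MSS (slow start, doubled)
RTT 2: cwnd = 4 MSS (slow start, doubled)
RTT 3: cwnd = 8 MSS (slow start, doubled)
RTT 4: cwnd = 16 MSS (slow start, doubled)
RTT 5: cwnd = 32 MSS (slow start, doubled)
RTT 6: cwnd = 33 MSS (congestion avoidance, +1)

33


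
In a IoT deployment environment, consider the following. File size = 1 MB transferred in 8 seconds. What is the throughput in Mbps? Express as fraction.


Given: file = 1 MB, time = 8 s
File in Mb = 1 * 8 = 8 Mb
Throughput = 8 / 8 Mbps
Throughput = 1 Mbps

1


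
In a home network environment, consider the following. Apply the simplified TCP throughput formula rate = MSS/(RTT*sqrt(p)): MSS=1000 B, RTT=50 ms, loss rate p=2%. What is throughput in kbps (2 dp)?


Given: MSS = 1000 bytes, RTT = 50 ms, loss = 2%
RTT in seconds = 50 / 1000 = 0.05
Loss rate = 2% = 0.02
sqrt(loss) = sqrt(0.02) = 0.141421356237
Throughput (bytes/s) = 1000 / (0.05 * 0.141421356237) = 141421.3562
Throughput (kbps) = 141421.3562 * 8 / 1000 = 1131.370850 -> 1131.37 kbps (2 dp)

1131.37


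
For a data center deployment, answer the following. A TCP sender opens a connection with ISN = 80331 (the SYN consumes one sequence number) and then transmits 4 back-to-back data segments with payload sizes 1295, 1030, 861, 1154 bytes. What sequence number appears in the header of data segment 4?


The SYN occupies sequence number ISN = 80331, so the first data byte is ISN + 1 = 80332.
SEQ of data segment i = (ISN + 1) + sum of payload sizes of segments 1..i-1.
Segment 1: SEQ = 80332, payload = 1295 bytes
Segment 2: SEQ = 81627, payload = 1030 bytes
Segment 3: SEQ = 82657, payload = 861 bytes
Segment 4: SEQ = 83518, payload = 1154 bytes
SEQ of segment 4 = 80332 + 1295 + 1030 + 861 = 83518

83518


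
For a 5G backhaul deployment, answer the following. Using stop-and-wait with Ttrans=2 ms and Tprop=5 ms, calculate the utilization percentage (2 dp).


Given: Ttrans = 2 ms, Tprop = 5 ms
RTT = 2 * Tprop = 2 * 5 = 10 ms
U = Ttrans / (Ttrans + RTT)
U = 2 / (2 + 10)
U = 2 / 12 = 0.166667
U% = 16.67%

16.67


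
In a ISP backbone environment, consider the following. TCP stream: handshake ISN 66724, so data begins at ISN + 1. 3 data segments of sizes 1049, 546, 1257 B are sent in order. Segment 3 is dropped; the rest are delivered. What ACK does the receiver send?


SYN uses sequence number 66724; first data byte = ISN + 1 = 66725.
Segment 1: SEQ = 66725, len = 1049 B, covers [66725, 67773]
Segment 2: SEQ = 67774, len = 546 B, covers [67774, 68319]
Segment 3: SEQ = 68320, len = 1257 B, covers [68320, 69576] [LOST]
In-order data received: bytes [66725, 68319] (segments 1..2).
Segment 3 missing -> gap begins at byte 68320.
Cumulative ACK = next expected in-order byte = 66725 + 1049 + 546 = 68320

68320


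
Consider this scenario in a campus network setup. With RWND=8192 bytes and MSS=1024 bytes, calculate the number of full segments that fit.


Given: RWND = 8192 bytes, MSS = 1024 bytes
Full segments = floor(RWND / MSS)
Full segments = floor(8192 / 1024)
Full segments = floor(8.0) = 8

8


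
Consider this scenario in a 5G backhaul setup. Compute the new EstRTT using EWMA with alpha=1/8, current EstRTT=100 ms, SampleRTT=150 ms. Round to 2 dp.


Given: EstRTT = 100 ms, SampleRTT = 150 ms, alpha = 1/8
New EstRTT = (1 - alpha) * EstRTT + alpha * SampleRTT
(7/8) * 100 = 87.5
(1/8) * 150 = 18.75
New EstRTT = 87.5 + 18.75 = 106.25 ms -> 106.25 ms (2 dp)

106.25


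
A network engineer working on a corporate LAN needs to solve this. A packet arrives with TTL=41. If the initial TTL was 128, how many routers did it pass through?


Given: initial TTL = 128, received TTL = 41
Hops = initial TTL - received TTL
Hops = 128 - 41 = 87

87


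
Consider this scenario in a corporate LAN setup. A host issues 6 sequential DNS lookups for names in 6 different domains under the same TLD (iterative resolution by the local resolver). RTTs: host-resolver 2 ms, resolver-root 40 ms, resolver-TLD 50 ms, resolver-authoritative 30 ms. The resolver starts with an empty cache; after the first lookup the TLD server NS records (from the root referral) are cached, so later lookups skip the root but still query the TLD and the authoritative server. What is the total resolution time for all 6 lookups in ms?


Lookup 1 (cold cache): local + root + TLD + auth = 2 + 40 + 50 + 30 = 122 ms
Lookups 2..6 (TLD NS cached -> skip root; new domain -> still ask TLD and auth): local + TLD + auth = 2 + 50 + 30 = 82 ms each
Remaining 5 lookups: 5 * 82 = 410 ms
Total = 122 + 410 = 532 ms

532


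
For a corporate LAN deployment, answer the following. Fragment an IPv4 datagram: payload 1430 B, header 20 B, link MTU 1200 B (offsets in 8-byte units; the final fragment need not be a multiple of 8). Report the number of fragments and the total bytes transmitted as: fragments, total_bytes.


Max data per non-final fragment = floor((MTU - header)/8)*8 = floor((1200 - 20)/8)*8 = floor(1180/8)*8 = 1176 B
Final fragment needs no 8-byte alignment: it can carry up to MTU - header = 1180 B
Non-final fragments needed = ceil((payload - 1180) / 1176) = ceil(250/1176) = ceil(0.2126) = 1
Number of fragments = 1 + 1 = 2
Fragment sizes (data): 1 * 1176 B + 254 B (last, 254 <= 1180 OK)
Total bytes sent = payload + n_frags * header = 1430 + 2*20 = 1430 + 40 = 1470 B

2, 1470


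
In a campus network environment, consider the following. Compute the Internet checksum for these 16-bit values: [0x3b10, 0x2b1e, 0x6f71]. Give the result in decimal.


Given words: [0x3b10, 0x2b1e, 0x6f71]
Step 1: Sum all words
Raw sum = 15120 + 11038 + 28529 = 54687
One's complement = ~54687 & 0xFFFF = 10848

10848


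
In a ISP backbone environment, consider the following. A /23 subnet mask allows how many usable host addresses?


Given: subnet mask /23
Host bits = 32 - 23 = 9
Total addresses = 2^9 = 512
Usable hosts = 512 - 2 (network + broadcast) = 510

510


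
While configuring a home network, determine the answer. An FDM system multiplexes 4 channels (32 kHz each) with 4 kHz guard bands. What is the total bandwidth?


Given: 4 channels, 32 kHz each, guard = 4 kHz
Channel bandwidth = 4 * 32 = 128 kHz
Guard bands = 3 gaps * 4 kHz = 12 kHz
Total = 128 + 12 = 140 kHz

140


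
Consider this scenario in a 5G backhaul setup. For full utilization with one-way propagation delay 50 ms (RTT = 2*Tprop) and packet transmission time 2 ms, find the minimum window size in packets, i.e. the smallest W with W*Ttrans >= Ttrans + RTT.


Given: Ttrans = 2 ms, RTT = 100 ms (= 2 * Tprop, Tprop = 50 ms)
Time until first ACK returns = Ttrans + RTT = 2 + 100 = 102 ms
Need W * Ttrans >= Ttrans + RTT  ->  W >= (Ttrans + RTT) / Ttrans
(Ttrans + RTT) / Ttrans = 102 / 2 = 51
W_min = ceil(51) = 51

51


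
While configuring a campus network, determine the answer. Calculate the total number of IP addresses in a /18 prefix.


Given: CIDR prefix /18
Host bits = 32 - 18 = 14
Total addresses = 2^14 = 16384

16384


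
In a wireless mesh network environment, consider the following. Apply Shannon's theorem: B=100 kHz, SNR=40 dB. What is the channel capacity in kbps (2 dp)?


Given: B = 100 kHz, SNR = 40 dB
SNR linear = 10^(40/10) = 10000
1 + SNR = 10001
log2(10001) = 13.2878566418
C = 100 * 1000 * 13.2878566418 = 1328785.6642 bps
C = 1328.785664 kbps -> 1328.79 kbps (2 dp)

1328.79


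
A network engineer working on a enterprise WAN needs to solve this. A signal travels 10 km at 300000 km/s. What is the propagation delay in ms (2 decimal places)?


Given: distance = 10 km, speed = 300000 km/s
Delay = distance / speed = 10 / 300000 seconds
Delay in ms = 10 * 1000 / 300000
Delay = 0.0333 ms
Rounded to 2 dp = 0.03 ms

0.03


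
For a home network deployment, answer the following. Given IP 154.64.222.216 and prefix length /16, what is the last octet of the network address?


Given: IP = 154.64.222.216, prefix = /16
Subnet mask = 255.255.0.0
Last octet of IP: 216
Last octet of mask: 0
Network last octet = 216 AND 0 = 0

0


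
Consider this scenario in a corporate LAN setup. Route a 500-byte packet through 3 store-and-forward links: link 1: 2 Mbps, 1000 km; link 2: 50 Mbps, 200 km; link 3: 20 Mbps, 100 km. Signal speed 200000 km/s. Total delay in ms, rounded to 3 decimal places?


Packet = 500 bytes = 4000 bits. Store-and-forward: sum (t_trans + t_prop) per link.
Link 1: t_trans = 4000/(2*10^6) s = 2.0000 ms; t_prop = 1000/200000 s = 5.0000 ms; subtotal = 7.0000 ms
Link 2: t_trans = 4000/(50*10^6) s = 0.0800 ms; t_prop = 200/200000 s = 1.0000 ms; subtotal = 1.0800 ms
Link 3: t_trans = 4000/(20*10^6) s = 0.2000 ms; t_prop = 100/200000 s = 0.5000 ms; subtotal = 0.7000 ms
End-to-end = 7.0000 + 1.0800 + 0.7000 = 8.7800 ms -> 8.780 ms (3 dp)

8.780


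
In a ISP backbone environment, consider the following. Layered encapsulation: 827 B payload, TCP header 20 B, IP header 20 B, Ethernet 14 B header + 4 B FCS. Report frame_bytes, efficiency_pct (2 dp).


TCP segment = 827 + 20 = 847 B
IP packet = 847 + 20 = 867 B
Ethernet frame = 867 + 14 + 4 = 885 B
Efficiency = app / frame = 827 / 885 = 0.934463 = 93.4463% -> 93.45% (2 dp)

885, 93.45


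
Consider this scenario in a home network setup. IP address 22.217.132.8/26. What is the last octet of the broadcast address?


Given: IP = 22.217.132.8, prefix = /26
Host bits = 32 - 26 = 6
Network last octet = 8 AND mask = 0
Host part size = 2^6 - 1 = 63
Broadcast last octet = 0 OR 63 = 63

63


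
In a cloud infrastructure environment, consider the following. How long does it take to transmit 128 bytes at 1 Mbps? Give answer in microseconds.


Given: packet = 128 bytes, bandwidth = 1 Mbps
Packet in bits = 128 * 8 = 1024 bits
Bandwidth = 1 * 10^6 = 1000000 bps
Time = 1024 / 1000000 seconds
Time in us = 1024 * 10^6 / 1000000 = 1024

1024


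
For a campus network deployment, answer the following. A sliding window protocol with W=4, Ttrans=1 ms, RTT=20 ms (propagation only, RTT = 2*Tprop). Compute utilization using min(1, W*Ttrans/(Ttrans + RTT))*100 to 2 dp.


Given: W = 4, Ttrans = 1 ms, RTT = 20 ms (= 2 * Tprop, Tprop = 10 ms)
Cycle time = Ttrans + RTT = 1 + 20 = 21 ms (first packet sent until its ACK returns)
W * Ttrans = 4 * 1 = 4 ms of sending per cycle
W * Ttrans / (Ttrans + RTT) = 4 / 21 = 0.190476
U = min(1, 0.190476) = 0.190476
U% = 19.05%

19.05


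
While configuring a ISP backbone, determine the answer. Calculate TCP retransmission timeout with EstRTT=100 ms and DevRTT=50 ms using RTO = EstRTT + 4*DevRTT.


Given: EstRTT = 100 ms, DevRTT = 50 ms
Timeout = EstRTT + 4 * DevRTT
4 * DevRTT = 4 * 50 = 200
Timeout = 100 + 200 = 300 ms

300


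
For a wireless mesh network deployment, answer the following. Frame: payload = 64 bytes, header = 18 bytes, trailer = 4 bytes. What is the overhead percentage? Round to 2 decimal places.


Given: payload = 64 B, header = 18 B, trailer = 4 B
Overhead bytes = header + trailer = 18 + 4 = 22
Total frame = payload + overhead = 64 + 22 = 86
Overhead % = 22 / 86 * 100 = 25.5814% -> 25.58% (2 dp)

25.58


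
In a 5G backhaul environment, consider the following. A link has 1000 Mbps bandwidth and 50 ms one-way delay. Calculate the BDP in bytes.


Given: bandwidth = 1000 Mbps, delay = 50 ms
BDP in bits = 1000 * 10^6 * 50 / 1000
BDP in bits = 50000000
BDP in bytes = 50000000 / 8 = 6250000

6250000


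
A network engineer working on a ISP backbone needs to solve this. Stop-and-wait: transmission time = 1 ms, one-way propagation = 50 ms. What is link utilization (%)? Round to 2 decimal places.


Given: Ttrans = 1 ms, Tprop = 50 ms
RTT = 2 * Tprop = 2 * 50 = 100 ms
U = Ttrans / (Ttrans + RTT)
U = 1 / (1 + 100)
U = 1 / 101 = 0.009901
U% = 0.99%

0.99


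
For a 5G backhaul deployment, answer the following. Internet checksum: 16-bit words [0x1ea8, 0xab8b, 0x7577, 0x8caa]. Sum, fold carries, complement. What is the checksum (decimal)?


Given words: [0x1ea8, 0xab8b, 0x7577, 0x8caa]
Step 1: Sum all words
Raw sum = 7848 + 43915 + 30071 + 36010 = 117844
Step 2: Fold carry: (52308 + 1) = 52309
One's complement = ~52309 & 0xFFFF = 13226

13226


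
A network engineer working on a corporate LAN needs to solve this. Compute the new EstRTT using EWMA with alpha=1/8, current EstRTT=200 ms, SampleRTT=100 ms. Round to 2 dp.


Given: EstRTT = 200 ms, SampleRTT = 100 ms, alpha = 1/8
New EstRTT = (1 - alpha) * EstRTT + alpha * SampleRTT
(7/8) * 200 = 175
(1/8) * 100 = 12.5
New EstRTT = 175 + 12.5 = 187.5 ms -> 187.50 ms (2 dp)

187.50


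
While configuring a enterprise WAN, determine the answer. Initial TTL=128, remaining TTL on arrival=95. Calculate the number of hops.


Given: initial TTL = 128, received TTL = 95
Hops = initial TTL - received TTL
Hops = 128 - 95 = 33

33


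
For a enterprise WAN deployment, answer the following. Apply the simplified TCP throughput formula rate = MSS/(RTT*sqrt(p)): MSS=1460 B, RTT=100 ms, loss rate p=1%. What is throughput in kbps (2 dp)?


Given: MSS = 1460 bytes, RTT = 100 ms, loss = 1%
RTT in seconds = 100 / 1000 = 0.1
Loss rate = 1% = 0.01
sqrt(loss) = sqrt(0.01) = 0.1
Throughput (bytes/s) = 1460 / (0.1 * 0.1) = 146000.0000
Throughput (kbps) = 146000.0000 * 8 / 1000 = 1168.000000 -> 1168.00 kbps (2 dp)

1168.00


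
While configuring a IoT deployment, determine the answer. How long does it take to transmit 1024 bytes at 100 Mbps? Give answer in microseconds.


Given: packet = 1024 bytes, bandwidth = 100 Mbps
Packet in bits = 1024 * 8 = 8192 bits
Bandwidth = 100 * 10^6 = 100000000 bps
Time = 8192 / 100000000 seconds
Time in us = 8192 * 10^6 / 100000000 = 81.92

81.92
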